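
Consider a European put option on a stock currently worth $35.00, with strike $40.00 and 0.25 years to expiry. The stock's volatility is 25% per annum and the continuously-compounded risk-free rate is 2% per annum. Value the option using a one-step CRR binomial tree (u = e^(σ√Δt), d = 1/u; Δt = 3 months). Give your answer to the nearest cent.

CRR parameters: u = e^(σ√Δt) = e^(0.25·√0.25) = 1.1331, d = 1/u = 0.8825
Per-period rate: rΔt = 0.02·0.25 = 0.005, so R = e^0.005 = 1.0050
Risk-neutral probability p = (e^0.005 − 0.8825)/(1.1331 − 0.8825) = 0.1225/0.2507 = 0.4888
Terminal stock prices: S_u = 39.66, S_d = 30.89
Terminal payoffs (K − S): max(0.3398, 0) = 0.3398, max(9.113, 0) = 9.113
Node 0 (S = 35): V_0 = e^(−0.005)·[0.4888·0.3398 + 0.5112·9.1126] = 4.8005

$4.80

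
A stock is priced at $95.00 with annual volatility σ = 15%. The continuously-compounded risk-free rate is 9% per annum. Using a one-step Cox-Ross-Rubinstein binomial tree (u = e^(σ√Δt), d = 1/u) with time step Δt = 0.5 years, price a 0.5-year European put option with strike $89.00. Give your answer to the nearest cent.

CRR parameters: u = e^(σ√Δt) = e^(0.15·√0.5) = 1.1119, d = 1/u = 0.8994
Per-period rate: rΔt = 0.09·0.5 = 0.045, so R = e^0.045 = 1.0460
Risk-neutral probability p = (e^0.045 − 0.8994)/(1.1119 − 0.8994) = 0.1467/0.2125 = 0.6901
Terminal stock prices: S_u = 105.6, S_d = 85.44
Terminal payoffs (K − S): max(-16.63, 0) = 0, max(3.56, 0) = 3.56
Node 0 (S = 95): V_0 = e^(−0.045)·[0.6901·0.0000 + 0.3099·3.5603] = 1.0549

$1.05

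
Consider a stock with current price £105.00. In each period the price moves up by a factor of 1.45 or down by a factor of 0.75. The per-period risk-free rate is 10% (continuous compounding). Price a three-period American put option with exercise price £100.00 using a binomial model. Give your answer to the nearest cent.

Risk-neutral probability p = (e^0.1 − 0.75)/(1.45 − 0.75) = 0.3552/0.7000 = 0.5074
Terminal stock prices: S_uuu = 320.1, S_uud = 165.6, S_udd = 85.64, S_ddd = 44.3
Terminal payoffs (K − S): max(-220.1, 0) = 0, max(-65.57, 0) = 0, max(14.36, 0) = 14.36, max(55.7, 0) = 55.7
Node uu (S = 220.8): continuation = e^(−0.1)·[0.5074·0.0000 + 0.4926·0.0000] = 0.0000; exercise value = 0.0000 ≤ continuation, so V_uu = 0.0000
Node ud (S = 114.2): continuation = e^(−0.1)·[0.5074·0.0000 + 0.4926·14.3594] = 6.4005; exercise value = 0.0000 ≤ continuation, so V_ud = 6.4005
Node dd (S = 59.06): continuation = e^(−0.1)·[0.5074·14.3594 + 0.4926·55.7031] = 31.4212; exercise value = 40.9375 > continuation, so V_dd = 40.9375 (exercise)
Node u (S = 152.2): continuation = e^(−0.1)·[0.5074·0.0000 + 0.4926·6.4005] = 2.8529; exercise value = 0.0000 ≤ continuation, so V_u = 2.8529
Node d (S = 78.75): continuation = e^(−0.1)·[0.5074·6.4005 + 0.4926·40.9375] = 21.1857; exercise value = 21.2500 > continuation, so V_d = 21.2500 (exercise)
Node 0 (S = 105): continuation = e^(−0.1)·[0.5074·2.8529 + 0.4926·21.2500] = 10.7816; exercise value = 0.0000 ≤ continuation, so V_0 = 10.7816

£10.78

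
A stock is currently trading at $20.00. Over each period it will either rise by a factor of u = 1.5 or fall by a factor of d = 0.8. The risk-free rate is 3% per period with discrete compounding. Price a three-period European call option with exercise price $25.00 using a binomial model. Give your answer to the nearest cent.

Risk-neutral probability p = (1 + 0.03 − 0.8)/(1.5 − 0.8) = 0.2300/0.7000 = 0.3286
Terminal stock prices: S_uuu = 67.5, S_uud = 36, S_udd = 19.2, S_ddd = 10.24
Terminal payoffs (S − K): max(42.5, 0) = 42.5, max(11, 0) = 11, max(-5.8, 0) = 0, max(-14.76, 0) = 0
Node uu (S = 45): V_uu = 1/1.03·[0.3286·42.5000 + 0.6714·11.0000] = 20.7282
Node ud (S = 24): V_ud = 1/1.03·[0.3286·11.0000 + 0.6714·0.0000] = 3.5090
Node dd (S = 12.8): V_dd = 1/1.03·[0.3286·0.0000 + 0.6714·0.0000] = 0.0000
Node u (S = 30): V_u = 1/1.03·[0.3286·20.7282 + 0.6714·3.5090] = 8.8997
Node d (S = 16): V_d = 1/1.03·[0.3286·3.5090 + 0.6714·0.0000] = 1.1194
Node 0 (S = 20): V_0 = 1/1.03·[0.3286·8.8997 + 0.6714·1.1194] = 3.5687

$3.57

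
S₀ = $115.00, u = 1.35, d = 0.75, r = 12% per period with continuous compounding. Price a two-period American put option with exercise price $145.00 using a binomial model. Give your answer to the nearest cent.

Risk-neutral probability p = (e^0.12 − 0.75)/(1.35 − 0.75) = 0.3775/0.6000 = 0.6292
Terminal stock prices: S_uu = 209.6, S_ud = 116.4, S_dd = 64.69
Terminal payoffs (K − S): max(-64.59, 0) = 0, max(28.56, 0) = 28.56, max(80.31, 0) = 80.31
Node u (S = 155.2): continuation = e^(−0.12)·[0.6292·0.0000 + 0.3708·28.5625] = 9.3943; exercise value = 0.0000 ≤ continuation, so V_u = 9.3943
Node d (S = 86.25): continuation = e^(−0.12)·[0.6292·28.5625 + 0.3708·80.3125] = 42.3535; exercise value = 58.7500 > continuation, so V_d = 58.7500 (exercise)
Node 0 (S = 115): continuation = e^(−0.12)·[0.6292·9.3943 + 0.3708·58.7500] = 24.5653; exercise value = 30.0000 > continuation, so V_0 = 30.0000 (exercise)

$30.00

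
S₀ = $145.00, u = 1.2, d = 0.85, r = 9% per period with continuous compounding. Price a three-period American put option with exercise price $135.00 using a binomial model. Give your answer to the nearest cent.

Risk-neutral probability p = (e^0.09 − 0.85)/(1.2 − 0.85) = 0.2442/0.3500 = 0.6976
Terminal stock prices: S_uuu = 250.6, S_uud = 177.5, S_udd = 125.7, S_ddd = 89.05
Terminal payoffs (K − S): max(-115.6, 0) = 0, max(-42.48, 0) = 0, max(9.285, 0) = 9.285, max(45.95, 0) = 45.95
Node uu (S = 208.8): continuation = e^(−0.09)·[0.6976·0.0000 + 0.3024·0.0000] = 0.0000; exercise value = 0.0000 ≤ continuation, so V_uu = 0.0000
Node ud (S = 147.9): continuation = e^(−0.09)·[0.6976·0.0000 + 0.3024·9.2850] = 2.5658; exercise value = 0.0000 ≤ continuation, so V_ud = 2.5658
Node dd (S = 104.8): continuation = e^(−0.09)·[0.6976·9.2850 + 0.3024·45.9519] = 18.6182; exercise value = 30.2375 > continuation, so V_dd = 30.2375 (exercise)
Node u (S = 174): continuation = e^(−0.09)·[0.6976·0.0000 + 0.3024·2.5658] = 0.7090; exercise value = 0.0000 ≤ continuation, so V_u = 0.7090
Node d (S = 123.2): continuation = e^(−0.09)·[0.6976·2.5658 + 0.3024·30.2375] = 9.9916; exercise value = 11.7500 > continuation, so V_d = 11.7500 (exercise)
Node 0 (S = 145): continuation = e^(−0.09)·[0.6976·0.7090 + 0.3024·11.7500] = 3.6990; exercise value = 0.0000 ≤ continuation, so V_0 = 3.6990

$3.70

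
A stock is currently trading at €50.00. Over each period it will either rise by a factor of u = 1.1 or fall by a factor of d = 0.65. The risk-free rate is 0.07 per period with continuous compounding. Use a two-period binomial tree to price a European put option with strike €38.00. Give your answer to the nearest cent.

€0.28

Risk-neutral probability p = (e^0.07 − 0.65)/(1.1 − 0.65) = 0.4225/0.4500 = 0.9389
Terminal stock prices: S_uu = 60.5, S_ud = 35.75, S_dd = 21.13
Terminal payoffs (K − S): max(-22.5, 0) = 0, max(2.25, 0) = 2.25, max(16.87, 0) = 16.87
Node u (S = 55): V_u = e^(−0.07)·[0.9389·0.0000 + 0.0611·2.2500] = 0.1282
Node d (S = 32.5): V_d = e^(−0.07)·[0.9389·2.2500 + 0.0611·16.8750] = 2.9310
Node 0 (S = 50): V_0 = e^(−0.07)·[0.9389·0.1282 + 0.0611·2.9310] = 0.2792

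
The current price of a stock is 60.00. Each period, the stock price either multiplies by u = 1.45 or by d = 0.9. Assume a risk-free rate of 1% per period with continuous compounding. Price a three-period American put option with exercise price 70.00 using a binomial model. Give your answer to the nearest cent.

Risk-neutral probability p = (e^0.01 − 0.9)/(1.45 − 0.9) = 0.1101/0.5500 = 0.2001
Terminal stock prices: S_uuu = 182.9, S_uud = 113.5, S_udd = 70.47, S_ddd = 43.74
Terminal payoffs (K − S): max(-112.9, 0) = 0, max(-43.54, 0) = 0, max(-0.47, 0) = 0, max(26.26, 0) = 26.26
Node uu (S = 126.2): continuation = e^(−0.01)·[0.2001·0.0000 + 0.7999·0.0000] = 0.0000; exercise value = 0.0000 ≤ continuation, so V_uu = 0.0000
Node ud (S = 78.3): continuation = e^(−0.01)·[0.2001·0.0000 + 0.7999·0.0000] = 0.0000; exercise value = 0.0000 ≤ continuation, so V_ud = 0.0000
Node dd (S = 48.6): continuation = e^(−0.01)·[0.2001·0.0000 + 0.7999·26.2600] = 20.7966; exercise value = 21.4000 > continuation, so V_dd = 21.4000 (exercise)
Node u (S = 87): continuation = e^(−0.01)·[0.2001·0.0000 + 0.7999·0.0000] = 0.0000; exercise value = 0.0000 ≤ continuation, so V_u = 0.0000
Node d (S = 54): continuation = e^(−0.01)·[0.2001·0.0000 + 0.7999·21.4000] = 16.9477; exercise value = 16.0000 ≤ continuation, so V_d = 16.9477
Node 0 (S = 60): continuation = e^(−0.01)·[0.2001·0.0000 + 0.7999·16.9477] = 13.4217; exercise value = 10.0000 ≤ continuation, so V_0 = 13.4217

13.42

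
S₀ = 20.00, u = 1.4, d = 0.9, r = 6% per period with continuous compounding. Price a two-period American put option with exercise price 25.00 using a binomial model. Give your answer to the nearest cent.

5.00

Risk-neutral probability p = (e^0.06 − 0.9)/(1.4 − 0.9) = 0.1618/0.5000 = 0.3237
Terminal stock prices: S_uu = 39.2, S_ud = 25.2, S_dd = 16.2
Terminal payoffs (K − S): max(-14.2, 0) = 0, max(-0.2, 0) = 0, max(8.8, 0) = 8.8
Node u (S = 28): continuation = e^(−0.06)·[0.3237·0.0000 + 0.6763·0.0000] = 0.0000; exercise value = 0.0000 ≤ continuation, so V_u = 0.0000
Node d (S = 18): continuation = e^(−0.06)·[0.3237·0.0000 + 0.6763·8.8000] = 5.6051; exercise value = 7.0000 > continuation, so V_d = 7.0000 (exercise)
Node 0 (S = 20): continuation = e^(−0.06)·[0.3237·0.0000 + 0.6763·7.0000] = 4.4586; exercise value = 5.0000 > continuation, so V_0 = 5.0000 (exercise)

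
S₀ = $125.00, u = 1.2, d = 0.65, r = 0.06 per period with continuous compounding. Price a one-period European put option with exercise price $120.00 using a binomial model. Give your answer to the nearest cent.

$9.17

Risk-neutral probability p = (e^0.06 − 0.65)/(1.2 − 0.65) = 0.4118/0.5500 = 0.7488
Terminal stock prices: S_u = 150, S_d = 81.25
Terminal payoffs (K − S): max(-30, 0) = 0, max(38.75, 0) = 38.75
Node 0 (S = 125): V_0 = e^(−0.06)·[0.7488·0.0000 + 0.2512·38.7500] = 9.1674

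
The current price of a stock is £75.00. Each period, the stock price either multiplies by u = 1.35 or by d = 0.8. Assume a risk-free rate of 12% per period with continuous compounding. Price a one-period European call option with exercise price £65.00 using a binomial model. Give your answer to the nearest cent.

Risk-neutral probability p = (e^0.12 − 0.8)/(1.35 − 0.8) = 0.3275/0.5500 = 0.5954
Terminal stock prices: S_u = 101.2, S_d = 60
Terminal payoffs (S − K): max(36.25, 0) = 36.25, max(-5, 0) = 0
Node 0 (S = 75): V_0 = e^(−0.12)·[0.5954·36.2500 + 0.4046·0.0000] = 19.1442

£19.14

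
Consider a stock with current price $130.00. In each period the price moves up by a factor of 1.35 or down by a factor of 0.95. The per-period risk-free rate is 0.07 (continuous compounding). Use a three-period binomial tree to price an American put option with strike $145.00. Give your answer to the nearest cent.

$15.00

Risk-neutral probability p = (e^0.07 − 0.95)/(1.35 − 0.95) = 0.1225/0.4000 = 0.3063
Terminal stock prices: S_uuu = 319.8, S_uud = 225.1, S_udd = 158.4, S_ddd = 111.5
Terminal payoffs (K − S): max(-174.8, 0) = 0, max(-80.08, 0) = 0, max(-13.39, 0) = 0, max(33.54, 0) = 33.54
Node uu (S = 236.9): continuation = e^(−0.07)·[0.3063·0.0000 + 0.6937·0.0000] = 0.0000; exercise value = 0.0000 ≤ continuation, so V_uu = 0.0000
Node ud (S = 166.7): continuation = e^(−0.07)·[0.3063·0.0000 + 0.6937·0.0000] = 0.0000; exercise value = 0.0000 ≤ continuation, so V_ud = 0.0000
Node dd (S = 117.3): continuation = e^(−0.07)·[0.3063·0.0000 + 0.6937·33.5413] = 21.6955; exercise value = 27.6750 > continuation, so V_dd = 27.6750 (exercise)
Node u (S = 175.5): continuation = e^(−0.07)·[0.3063·0.0000 + 0.6937·0.0000] = 0.0000; exercise value = 0.0000 ≤ continuation, so V_u = 0.0000
Node d (S = 123.5): continuation = e^(−0.07)·[0.3063·0.0000 + 0.6937·27.6750] = 17.9010; exercise value = 21.5000 > continuation, so V_d = 21.5000 (exercise)
Node 0 (S = 130): continuation = e^(−0.07)·[0.3063·0.0000 + 0.6937·21.5000] = 13.9068; exercise value = 15.0000 > continuation, so V_0 = 15.0000 (exercise)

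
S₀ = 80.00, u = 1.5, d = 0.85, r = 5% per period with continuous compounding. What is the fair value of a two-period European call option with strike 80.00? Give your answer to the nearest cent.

17.19

Risk-neutral probability p = (e^0.05 − 0.85)/(1.5 − 0.85) = 0.2013/0.6500 = 0.3096
Terminal stock prices: S_uu = 180, S_ud = 102, S_dd = 57.8
Terminal payoffs (S − K): max(100, 0) = 100, max(22, 0) = 22, max(-22.2, 0) = 0
Node u (S = 120): V_u = e^(−0.05)·[0.3096·100.0000 + 0.6904·22.0000] = 43.9016
Node d (S = 68): V_d = e^(−0.05)·[0.3096·22.0000 + 0.6904·0.0000] = 6.4800
Node 0 (S = 80): V_0 = e^(−0.05)·[0.3096·43.9016 + 0.6904·6.4800] = 17.1864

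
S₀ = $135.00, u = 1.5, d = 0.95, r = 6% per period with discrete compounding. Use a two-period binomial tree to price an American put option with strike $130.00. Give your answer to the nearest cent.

$4.65

Risk-neutral probability p = (1 + 0.06 − 0.95)/(1.5 − 0.95) = 0.1100/0.5500 = 0.2000
Terminal stock prices: S_uu = 303.8, S_ud = 192.4, S_dd = 121.8
Terminal payoffs (K − S): max(-173.8, 0) = 0, max(-62.38, 0) = 0, max(8.163, 0) = 8.163
Node u (S = 202.5): continuation = 1/1.06·[0.2000·0.0000 + 0.8000·0.0000] = 0.0000; exercise value = 0.0000 ≤ continuation, so V_u = 0.0000
Node d (S = 128.2): continuation = 1/1.06·[0.2000·0.0000 + 0.8000·8.1625] = 6.1604; exercise value = 1.7500 ≤ continuation, so V_d = 6.1604
Node 0 (S = 135): continuation = 1/1.06·[0.2000·0.0000 + 0.8000·6.1604] = 4.6493; exercise value = 0.0000 ≤ continuation, so V_0 = 4.6493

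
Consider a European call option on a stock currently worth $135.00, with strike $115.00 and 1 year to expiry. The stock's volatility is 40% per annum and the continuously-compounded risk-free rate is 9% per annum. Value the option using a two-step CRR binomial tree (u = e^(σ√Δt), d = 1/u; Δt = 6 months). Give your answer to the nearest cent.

$38.31

CRR parameters: u = e^(σ√Δt) = e^(0.4·√0.5) = 1.3269, d = 1/u = 0.7536
Per-period rate: rΔt = 0.09·0.5 = 0.045, so R = e^0.045 = 1.0460
Risk-neutral probability p = (e^0.045 − 0.7536)/(1.3269 − 0.7536) = 0.2924/0.5733 = 0.5100
Terminal stock prices: S_uu = 237.7, S_ud = 135, S_dd = 76.68
Terminal payoffs (S − K): max(122.7, 0) = 122.7, max(20, 0) = 20, max(-38.32, 0) = 0
Node u (S = 179.1): V_u = e^(−0.045)·[0.5100·122.6883 + 0.4900·20.0000] = 69.1913
Node d (S = 101.7): V_d = e^(−0.045)·[0.5100·20.0000 + 0.4900·0.0000] = 9.7521
Node 0 (S = 135): V_0 = e^(−0.045)·[0.5100·69.1913 + 0.4900·9.7521] = 38.3059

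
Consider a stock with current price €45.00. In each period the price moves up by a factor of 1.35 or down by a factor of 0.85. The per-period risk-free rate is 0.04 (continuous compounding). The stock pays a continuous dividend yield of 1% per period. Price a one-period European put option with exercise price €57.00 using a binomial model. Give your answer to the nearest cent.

€11.51

Per-period risk-free factor R = e^0.04 = 1.0408; dividend-adjusted growth = e^(0.04−0.01) = 1.0305.
Risk-neutral probability p = (1.0305 − 0.85)/(1.35 − 0.85) = 0.1805/0.5000 = 0.3609
Terminal stock prices: S_u = 60.75, S_d = 38.25
Terminal payoffs (K − S): max(-3.75, 0) = 0, max(18.75, 0) = 18.75
Node 0 (S = 45): V_0 = e^(−0.04)·[0.3609·0.0000 + 0.6391·18.7500] = 11.5131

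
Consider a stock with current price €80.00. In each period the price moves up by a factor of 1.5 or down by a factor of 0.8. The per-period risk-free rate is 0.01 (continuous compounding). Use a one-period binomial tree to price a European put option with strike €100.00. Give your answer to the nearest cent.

Risk-neutral probability p = (e^0.01 − 0.8)/(1.5 − 0.8) = 0.2101/0.7000 = 0.3001
Terminal stock prices: S_u = 120, S_d = 64
Terminal payoffs (K − S): max(-20, 0) = 0, max(36, 0) = 36
Node 0 (S = 80): V_0 = e^(−0.01)·[0.3001·0.0000 + 0.6999·36.0000] = 24.9467

€24.95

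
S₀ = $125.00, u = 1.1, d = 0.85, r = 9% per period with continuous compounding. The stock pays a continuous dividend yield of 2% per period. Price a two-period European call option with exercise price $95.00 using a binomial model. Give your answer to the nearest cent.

Per-period risk-free factor R = e^0.09 = 1.0942; dividend-adjusted growth = e^(0.09−0.02) = 1.0725.
Risk-neutral probability p = (1.0725 − 0.85)/(1.1 − 0.85) = 0.2225/0.2500 = 0.8900
Terminal stock prices: S_uu = 151.3, S_ud = 116.9, S_dd = 90.31
Terminal payoffs (S − K): max(56.25, 0) = 56.25, max(21.88, 0) = 21.88, max(-4.688, 0) = 0
Node u (S = 137.5): V_u = e^(−0.09)·[0.8900·56.2500 + 0.1100·21.8750] = 47.9539
Node d (S = 106.2): V_d = e^(−0.09)·[0.8900·21.8750 + 0.1100·0.0000] = 17.7938
Node 0 (S = 125): V_0 = e^(−0.09)·[0.8900·47.9539 + 0.1100·17.7938] = 40.7954

$40.80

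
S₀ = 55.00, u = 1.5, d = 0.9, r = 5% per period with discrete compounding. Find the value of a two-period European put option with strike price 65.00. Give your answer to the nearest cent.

Risk-neutral probability p = (1 + 0.05 − 0.9)/(1.5 − 0.9) = 0.1500/0.6000 = 0.2500
Terminal stock prices: S_uu = 123.8, S_ud = 74.25, S_dd = 44.55
Terminal payoffs (K − S): max(-58.75, 0) = 0, max(-9.25, 0) = 0, max(20.45, 0) = 20.45
Node u (S = 82.5): V_u = 1/1.05·[0.2500·0.0000 + 0.7500·0.0000] = 0.0000
Node d (S = 49.5): V_d = 1/1.05·[0.2500·0.0000 + 0.7500·20.4500] = 14.6071
Node 0 (S = 55): V_0 = 1/1.05·[0.2500·0.0000 + 0.7500·14.6071] = 10.4337

10.43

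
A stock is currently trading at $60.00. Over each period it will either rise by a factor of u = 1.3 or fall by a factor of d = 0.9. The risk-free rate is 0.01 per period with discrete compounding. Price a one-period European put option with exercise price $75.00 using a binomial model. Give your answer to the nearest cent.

Risk-neutral probability p = (1 + 0.01 − 0.9)/(1.3 − 0.9) = 0.1100/0.4000 = 0.2750
Terminal stock prices: S_u = 78, S_d = 54
Terminal payoffs (K − S): max(-3, 0) = 0, max(21, 0) = 21
Node 0 (S = 60): V_0 = 1/1.01·[0.2750·0.0000 + 0.7250·21.0000] = 15.0743

$15.07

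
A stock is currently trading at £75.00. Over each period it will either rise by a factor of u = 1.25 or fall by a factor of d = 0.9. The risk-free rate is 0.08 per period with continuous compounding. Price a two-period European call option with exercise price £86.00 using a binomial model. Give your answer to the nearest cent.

£7.29

Risk-neutral probability p = (e^0.08 − 0.9)/(1.25 − 0.9) = 0.1833/0.3500 = 0.5237
Terminal stock prices: S_uu = 117.2, S_ud = 84.38, S_dd = 60.75
Terminal payoffs (S − K): max(31.19, 0) = 31.19, max(-1.625, 0) = 0, max(-25.25, 0) = 0
Node u (S = 93.75): V_u = e^(−0.08)·[0.5237·31.1875 + 0.4763·0.0000] = 15.0765
Node d (S = 67.5): V_d = e^(−0.08)·[0.5237·0.0000 + 0.4763·0.0000] = 0.0000
Node 0 (S = 75): V_0 = e^(−0.08)·[0.5237·15.0765 + 0.4763·0.0000] = 7.2882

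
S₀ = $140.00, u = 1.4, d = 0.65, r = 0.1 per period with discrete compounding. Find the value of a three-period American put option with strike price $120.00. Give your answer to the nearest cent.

$13.41

Risk-neutral probability p = (1 + 0.1 − 0.65)/(1.4 − 0.65) = 0.4500/0.7500 = 0.6000
Terminal stock prices: S_uuu = 384.2, S_uud = 178.4, S_udd = 82.81, S_ddd = 38.45
Terminal payoffs (K − S): max(-264.2, 0) = 0, max(-58.36, 0) = 0, max(37.19, 0) = 37.19, max(81.55, 0) = 81.55
Node uu (S = 274.4): continuation = 1/1.1·[0.6000·0.0000 + 0.4000·0.0000] = 0.0000; exercise value = 0.0000 ≤ continuation, so V_uu = 0.0000
Node ud (S = 127.4): continuation = 1/1.1·[0.6000·0.0000 + 0.4000·37.1900] = 13.5236; exercise value = 0.0000 ≤ continuation, so V_ud = 13.5236
Node dd (S = 59.15): continuation = 1/1.1·[0.6000·37.1900 + 0.4000·81.5525] = 49.9409; exercise value = 60.8500 > continuation, so V_dd = 60.8500 (exercise)
Node u (S = 196): continuation = 1/1.1·[0.6000·0.0000 + 0.4000·13.5236] = 4.9177; exercise value = 0.0000 ≤ continuation, so V_u = 4.9177
Node d (S = 91): continuation = 1/1.1·[0.6000·13.5236 + 0.4000·60.8500] = 29.5038; exercise value = 29.0000 ≤ continuation, so V_d = 29.5038
Node 0 (S = 140): continuation = 1/1.1·[0.6000·4.9177 + 0.4000·29.5038] = 13.4110; exercise value = 0.0000 ≤ continuation, so V_0 = 13.4110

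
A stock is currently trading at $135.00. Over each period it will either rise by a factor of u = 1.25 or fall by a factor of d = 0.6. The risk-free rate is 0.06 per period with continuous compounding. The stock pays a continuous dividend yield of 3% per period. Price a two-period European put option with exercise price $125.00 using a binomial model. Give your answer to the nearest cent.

Per-period risk-free factor R = e^0.06 = 1.0618; dividend-adjusted growth = e^(0.06−0.03) = 1.0305.
Risk-neutral probability p = (1.0305 − 0.6)/(1.25 − 0.6) = 0.4305/0.6500 = 0.6622
Terminal stock prices: S_uu = 210.9, S_ud = 101.2, S_dd = 48.6
Terminal payoffs (K − S): max(-85.94, 0) = 0, max(23.75, 0) = 23.75, max(76.4, 0) = 76.4
Node u (S = 168.8): V_u = e^(−0.06)·[0.6622·0.0000 + 0.3378·23.7500] = 7.5547
Node d (S = 81): V_d = e^(−0.06)·[0.6622·23.7500 + 0.3378·76.4000] = 39.1145
Node 0 (S = 135): V_0 = e^(−0.06)·[0.6622·7.5547 + 0.3378·39.1145] = 17.1537

$17.15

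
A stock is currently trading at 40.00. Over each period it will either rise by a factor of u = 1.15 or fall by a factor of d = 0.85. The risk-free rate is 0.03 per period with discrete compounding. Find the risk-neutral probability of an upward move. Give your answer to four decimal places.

p = 0.6000

Risk-neutral probability p = (1 + 0.03 − 0.85)/(1.15 − 0.85) = 0.1800/0.3000 = 0.6000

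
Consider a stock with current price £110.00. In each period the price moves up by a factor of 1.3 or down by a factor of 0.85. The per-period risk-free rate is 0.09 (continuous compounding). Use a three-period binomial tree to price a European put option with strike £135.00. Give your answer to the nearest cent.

Risk-neutral probability p = (e^0.09 − 0.85)/(1.3 − 0.85) = 0.2442/0.4500 = 0.5426
Terminal stock prices: S_uuu = 241.7, S_uud = 158, S_udd = 103.3, S_ddd = 67.55
Terminal payoffs (K − S): max(-106.7, 0) = 0, max(-23.02, 0) = 0, max(31.68, 0) = 31.68, max(67.45, 0) = 67.45
Node uu (S = 185.9): V_uu = e^(−0.09)·[0.5426·0.0000 + 0.4574·0.0000] = 0.0000
Node ud (S = 121.5): V_ud = e^(−0.09)·[0.5426·0.0000 + 0.4574·31.6825] = 13.2440
Node dd (S = 79.47): V_dd = e^(−0.09)·[0.5426·31.6825 + 0.4574·67.4463] = 43.9057
Node u (S = 143): V_u = e^(−0.09)·[0.5426·0.0000 + 0.4574·13.2440] = 5.5363
Node d (S = 93.5): V_d = e^(−0.09)·[0.5426·13.2440 + 0.4574·43.9057] = 24.9214
Node 0 (S = 110): V_0 = e^(−0.09)·[0.5426·5.5363 + 0.4574·24.9214] = 13.1632

£13.16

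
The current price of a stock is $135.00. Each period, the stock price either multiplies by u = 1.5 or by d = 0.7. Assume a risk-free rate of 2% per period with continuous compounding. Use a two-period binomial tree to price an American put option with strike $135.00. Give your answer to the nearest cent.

Risk-neutral probability p = (e^0.02 − 0.7)/(1.5 − 0.7) = 0.3202/0.8000 = 0.4003
Terminal stock prices: S_uu = 303.8, S_ud = 141.8, S_dd = 66.15
Terminal payoffs (K − S): max(-168.8, 0) = 0, max(-6.75, 0) = 0, max(68.85, 0) = 68.85
Node u (S = 202.5): continuation = e^(−0.02)·[0.4003·0.0000 + 0.5997·0.0000] = 0.0000; exercise value = 0.0000 ≤ continuation, so V_u = 0.0000
Node d (S = 94.5): continuation = e^(−0.02)·[0.4003·0.0000 + 0.5997·68.8500] = 40.4750; exercise value = 40.5000 > continuation, so V_d = 40.5000 (exercise)
Node 0 (S = 135): continuation = e^(−0.02)·[0.4003·0.0000 + 0.5997·40.5000] = 23.8088; exercise value = 0.0000 ≤ continuation, so V_0 = 23.8088

$23.81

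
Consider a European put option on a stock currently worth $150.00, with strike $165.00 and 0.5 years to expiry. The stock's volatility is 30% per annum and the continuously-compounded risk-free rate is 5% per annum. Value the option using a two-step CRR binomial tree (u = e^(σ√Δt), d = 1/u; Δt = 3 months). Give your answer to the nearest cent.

CRR parameters: u = e^(σ√Δt) = e^(0.3·√0.25) = 1.1618, d = 1/u = 0.8607
Per-period rate: rΔt = 0.05·0.25 = 0.0125, so R = e^0.0125 = 1.0126
Risk-neutral probability p = (e^0.0125 − 0.8607)/(1.1618 − 0.8607) = 0.1519/0.3011 = 0.5043
Terminal stock prices: S_uu = 202.5, S_ud = 150, S_dd = 111.1
Terminal payoffs (K − S): max(-37.48, 0) = 0, max(15, 0) = 15, max(53.88, 0) = 53.88
Node u (S = 174.3): V_u = e^(−0.0125)·[0.5043·0.0000 + 0.4957·15.0000] = 7.3425
Node d (S = 129.1): V_d = e^(−0.0125)·[0.5043·15.0000 + 0.4957·53.8773] = 33.8441
Node 0 (S = 150): V_0 = e^(−0.0125)·[0.5043·7.3425 + 0.4957·33.8441] = 20.2239

$20.22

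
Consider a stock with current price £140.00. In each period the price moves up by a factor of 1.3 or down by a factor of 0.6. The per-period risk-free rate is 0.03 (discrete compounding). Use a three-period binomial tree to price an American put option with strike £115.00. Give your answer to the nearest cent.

Risk-neutral probability p = (1 + 0.03 − 0.6)/(1.3 − 0.6) = 0.4300/0.7000 = 0.6143
Terminal stock prices: S_uuu = 307.6, S_uud = 142, S_udd = 65.52, S_ddd = 30.24
Terminal payoffs (K − S): max(-192.6, 0) = 0, max(-26.96, 0) = 0, max(49.48, 0) = 49.48, max(84.76, 0) = 84.76
Node uu (S = 236.6): continuation = 1/1.03·[0.6143·0.0000 + 0.3857·0.0000] = 0.0000; exercise value = 0.0000 ≤ continuation, so V_uu = 0.0000
Node ud (S = 109.2): continuation = 1/1.03·[0.6143·0.0000 + 0.3857·49.4800] = 18.5293; exercise value = 5.8000 ≤ continuation, so V_ud = 18.5293
Node dd (S = 50.4): continuation = 1/1.03·[0.6143·49.4800 + 0.3857·84.7600] = 61.2505; exercise value = 64.6000 > continuation, so V_dd = 64.6000 (exercise)
Node u (S = 182): continuation = 1/1.03·[0.6143·0.0000 + 0.3857·18.5293] = 6.9388; exercise value = 0.0000 ≤ continuation, so V_u = 6.9388
Node d (S = 84): continuation = 1/1.03·[0.6143·18.5293 + 0.3857·64.6000] = 35.2421; exercise value = 31.0000 ≤ continuation, so V_d = 35.2421
Node 0 (S = 140): continuation = 1/1.03·[0.6143·6.9388 + 0.3857·35.2421] = 17.3358; exercise value = 0.0000 ≤ continuation, so V_0 = 17.3358

£17.34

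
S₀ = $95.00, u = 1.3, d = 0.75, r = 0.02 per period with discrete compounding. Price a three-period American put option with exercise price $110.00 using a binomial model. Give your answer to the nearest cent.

$24.20

Risk-neutral probability p = (1 + 0.02 − 0.75)/(1.3 − 0.75) = 0.2700/0.5500 = 0.4909
Terminal stock prices: S_uuu = 208.7, S_uud = 120.4, S_udd = 69.47, S_ddd = 40.08
Terminal payoffs (K − S): max(-98.72, 0) = 0, max(-10.41, 0) = 0, max(40.53, 0) = 40.53, max(69.92, 0) = 69.92
Node uu (S = 160.6): continuation = 1/1.02·[0.4909·0.0000 + 0.5091·0.0000] = 0.0000; exercise value = 0.0000 ≤ continuation, so V_uu = 0.0000
Node ud (S = 92.62): continuation = 1/1.02·[0.4909·0.0000 + 0.5091·40.5312] = 20.2295; exercise value = 17.3750 ≤ continuation, so V_ud = 20.2295
Node dd (S = 53.44): continuation = 1/1.02·[0.4909·40.5312 + 0.5091·69.9219] = 54.4056; exercise value = 56.5625 > continuation, so V_dd = 56.5625 (exercise)
Node u (S = 123.5): continuation = 1/1.02·[0.4909·0.0000 + 0.5091·20.2295] = 10.0967; exercise value = 0.0000 ≤ continuation, so V_u = 10.0967
Node d (S = 71.25): continuation = 1/1.02·[0.4909·20.2295 + 0.5091·56.5625] = 37.9670; exercise value = 38.7500 > continuation, so V_d = 38.7500 (exercise)
Node 0 (S = 95): continuation = 1/1.02·[0.4909·10.0967 + 0.5091·38.7500] = 24.1998; exercise value = 15.0000 ≤ continuation, so V_0 = 24.1998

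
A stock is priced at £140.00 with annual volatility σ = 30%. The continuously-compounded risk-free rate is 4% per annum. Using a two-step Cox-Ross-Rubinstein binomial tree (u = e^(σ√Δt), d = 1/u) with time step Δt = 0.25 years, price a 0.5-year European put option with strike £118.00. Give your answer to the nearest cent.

CRR parameters: u = e^(σ√Δt) = e^(0.3·√0.25) = 1.1618, d = 1/u = 0.8607
Per-period rate: rΔt = 0.04·0.25 = 0.01, so R = e^0.01 = 1.0101
Risk-neutral probability p = (e^0.01 − 0.8607)/(1.1618 − 0.8607) = 0.1493/0.3011 = 0.4959
Terminal stock prices: S_uu = 189, S_ud = 140, S_dd = 103.7
Terminal payoffs (K − S): max(-70.98, 0) = 0, max(-22, 0) = 0, max(14.29, 0) = 14.29
Node u (S = 162.7): V_u = e^(−0.01)·[0.4959·0.0000 + 0.5041·0.0000] = 0.0000
Node d (S = 120.5): V_d = e^(−0.01)·[0.4959·0.0000 + 0.5041·14.2854] = 7.1290
Node 0 (S = 140): V_0 = e^(−0.01)·[0.4959·0.0000 + 0.5041·7.1290] = 3.5576

£3.56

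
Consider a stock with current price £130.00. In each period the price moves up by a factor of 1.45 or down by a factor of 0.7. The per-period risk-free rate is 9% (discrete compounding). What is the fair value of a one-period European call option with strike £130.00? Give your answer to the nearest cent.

£27.91

Risk-neutral probability p = (1 + 0.09 − 0.7)/(1.45 − 0.7) = 0.3900/0.7500 = 0.5200
Terminal stock prices: S_u = 188.5, S_d = 91
Terminal payoffs (S − K): max(58.5, 0) = 58.5, max(-39, 0) = 0
Node 0 (S = 130): V_0 = 1/1.09·[0.5200·58.5000 + 0.4800·0.0000] = 27.9083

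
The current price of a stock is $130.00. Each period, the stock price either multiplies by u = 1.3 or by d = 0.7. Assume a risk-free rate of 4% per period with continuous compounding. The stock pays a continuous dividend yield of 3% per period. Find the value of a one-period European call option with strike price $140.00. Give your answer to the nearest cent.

Per-period risk-free factor R = e^0.04 = 1.0408; dividend-adjusted growth = e^(0.04−0.03) = 1.0101.
Risk-neutral probability p = (1.0101 − 0.7)/(1.3 − 0.7) = 0.3101/0.6000 = 0.5168
Terminal stock prices: S_u = 169, S_d = 91
Terminal payoffs (S − K): max(29, 0) = 29, max(-49, 0) = 0
Node 0 (S = 130): V_0 = e^(−0.04)·[0.5168·29.0000 + 0.4832·0.0000] = 14.3982

$14.40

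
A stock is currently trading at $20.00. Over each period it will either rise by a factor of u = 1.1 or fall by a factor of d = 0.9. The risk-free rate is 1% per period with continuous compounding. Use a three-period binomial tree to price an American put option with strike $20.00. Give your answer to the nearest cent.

Risk-neutral probability p = (e^0.01 − 0.9)/(1.1 − 0.9) = 0.1101/0.2000 = 0.5503
Terminal stock prices: S_uuu = 26.62, S_uud = 21.78, S_udd = 17.82, S_ddd = 14.58
Terminal payoffs (K − S): max(-6.62, 0) = 0, max(-1.78, 0) = 0, max(2.18, 0) = 2.18, max(5.42, 0) = 5.42
Node uu (S = 24.2): continuation = e^(−0.01)·[0.5503·0.0000 + 0.4497·0.0000] = 0.0000; exercise value = 0.0000 ≤ continuation, so V_uu = 0.0000
Node ud (S = 19.8): continuation = e^(−0.01)·[0.5503·0.0000 + 0.4497·2.1800] = 0.9707; exercise value = 0.2000 ≤ continuation, so V_ud = 0.9707
Node dd (S = 16.2): continuation = e^(−0.01)·[0.5503·2.1800 + 0.4497·5.4200] = 3.6010; exercise value = 3.8000 > continuation, so V_dd = 3.8000 (exercise)
Node u (S = 22): continuation = e^(−0.01)·[0.5503·0.0000 + 0.4497·0.9707] = 0.4322; exercise value = 0.0000 ≤ continuation, so V_u = 0.4322
Node d (S = 18): continuation = e^(−0.01)·[0.5503·0.9707 + 0.4497·3.8000] = 2.2209; exercise value = 2.0000 ≤ continuation, so V_d = 2.2209
Node 0 (S = 20): continuation = e^(−0.01)·[0.5503·0.4322 + 0.4497·2.2209] = 1.2244; exercise value = 0.0000 ≤ continuation, so V_0 = 1.2244

$1.22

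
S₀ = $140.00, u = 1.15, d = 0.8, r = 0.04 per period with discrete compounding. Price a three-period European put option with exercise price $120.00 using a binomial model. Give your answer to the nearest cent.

Risk-neutral probability p = (1 + 0.04 − 0.8)/(1.15 − 0.8) = 0.2400/0.3500 = 0.6857
Terminal stock prices: S_uuu = 212.9, S_uud = 148.1, S_udd = 103, S_ddd = 71.68
Terminal payoffs (K − S): max(-92.92, 0) = 0, max(-28.12, 0) = 0, max(16.96, 0) = 16.96, max(48.32, 0) = 48.32
Node uu (S = 185.1): V_uu = 1/1.04·[0.6857·0.0000 + 0.3143·0.0000] = 0.0000
Node ud (S = 128.8): V_ud = 1/1.04·[0.6857·0.0000 + 0.3143·16.9600] = 5.1253
Node dd (S = 89.6): V_dd = 1/1.04·[0.6857·16.9600 + 0.3143·48.3200] = 25.7846
Node u (S = 161): V_u = 1/1.04·[0.6857·0.0000 + 0.3143·5.1253] = 1.5488
Node d (S = 112): V_d = 1/1.04·[0.6857·5.1253 + 0.3143·25.7846] = 11.1714
Node 0 (S = 140): V_0 = 1/1.04·[0.6857·1.5488 + 0.3143·11.1714] = 4.3972

$4.40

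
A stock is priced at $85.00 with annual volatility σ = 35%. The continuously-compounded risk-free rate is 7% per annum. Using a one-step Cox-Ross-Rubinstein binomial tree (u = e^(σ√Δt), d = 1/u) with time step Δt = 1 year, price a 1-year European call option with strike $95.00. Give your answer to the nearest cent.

$12.30

CRR parameters: u = e^(σ√Δt) = e^(0.35·√1) = 1.4191, d = 1/u = 0.7047
Per-period rate: rΔt = 0.07·1 = 0.07, so R = e^0.07 = 1.0725
Risk-neutral probability p = (e^0.07 − 0.7047)/(1.4191 − 0.7047) = 0.3678/0.7144 = 0.5149
Terminal stock prices: S_u = 120.6, S_d = 59.9
Terminal payoffs (S − K): max(25.62, 0) = 25.62, max(-35.1, 0) = 0
Node 0 (S = 85): V_0 = e^(−0.07)·[0.5149·25.6207 + 0.4851·0.0000] = 12.2998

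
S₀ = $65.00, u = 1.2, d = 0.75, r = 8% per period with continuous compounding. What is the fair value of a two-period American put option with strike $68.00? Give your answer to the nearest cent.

Risk-neutral probability p = (e^0.08 − 0.75)/(1.2 − 0.75) = 0.3333/0.4500 = 0.7406
Terminal stock prices: S_uu = 93.6, S_ud = 58.5, S_dd = 36.56
Terminal payoffs (K − S): max(-25.6, 0) = 0, max(9.5, 0) = 9.5, max(31.44, 0) = 31.44
Node u (S = 78): continuation = e^(−0.08)·[0.7406·0.0000 + 0.2594·9.5000] = 2.2745; exercise value = 0.0000 ≤ continuation, so V_u = 2.2745
Node d (S = 48.75): continuation = e^(−0.08)·[0.7406·9.5000 + 0.2594·31.4375] = 14.0219; exercise value = 19.2500 > continuation, so V_d = 19.2500 (exercise)
Node 0 (S = 65): continuation = e^(−0.08)·[0.7406·2.2745 + 0.2594·19.2500] = 6.1639; exercise value = 3.0000 ≤ continuation, so V_0 = 6.1639

$6.16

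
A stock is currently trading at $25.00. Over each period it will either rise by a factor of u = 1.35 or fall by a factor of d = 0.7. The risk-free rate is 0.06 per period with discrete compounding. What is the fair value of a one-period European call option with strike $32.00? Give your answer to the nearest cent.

Risk-neutral probability p = (1 + 0.06 − 0.7)/(1.35 − 0.7) = 0.3600/0.6500 = 0.5538
Terminal stock prices: S_u = 33.75, S_d = 17.5
Terminal payoffs (S − K): max(1.75, 0) = 1.75, max(-14.5, 0) = 0
Node 0 (S = 25): V_0 = 1/1.06·[0.5538·1.7500 + 0.4462·0.0000] = 0.9144

$0.91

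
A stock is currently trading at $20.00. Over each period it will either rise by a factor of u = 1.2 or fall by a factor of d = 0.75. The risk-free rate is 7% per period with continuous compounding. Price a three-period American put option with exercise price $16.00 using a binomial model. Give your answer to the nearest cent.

$0.56

Risk-neutral probability p = (e^0.07 − 0.75)/(1.2 − 0.75) = 0.3225/0.4500 = 0.7167
Terminal stock prices: S_uuu = 34.56, S_uud = 21.6, S_udd = 13.5, S_ddd = 8.438
Terminal payoffs (K − S): max(-18.56, 0) = 0, max(-5.6, 0) = 0, max(2.5, 0) = 2.5, max(7.562, 0) = 7.562
Node uu (S = 28.8): continuation = e^(−0.07)·[0.7167·0.0000 + 0.2833·0.0000] = 0.0000; exercise value = 0.0000 ≤ continuation, so V_uu = 0.0000
Node ud (S = 18): continuation = e^(−0.07)·[0.7167·0.0000 + 0.2833·2.5000] = 0.6604; exercise value = 0.0000 ≤ continuation, so V_ud = 0.6604
Node dd (S = 11.25): continuation = e^(−0.07)·[0.7167·2.5000 + 0.2833·7.5625] = 3.6683; exercise value = 4.7500 > continuation, so V_dd = 4.7500 (exercise)
Node u (S = 24): continuation = e^(−0.07)·[0.7167·0.0000 + 0.2833·0.6604] = 0.1745; exercise value = 0.0000 ≤ continuation, so V_u = 0.1745
Node d (S = 15): continuation = e^(−0.07)·[0.7167·0.6604 + 0.2833·4.7500] = 1.6961; exercise value = 1.0000 ≤ continuation, so V_d = 1.6961
Node 0 (S = 20): continuation = e^(−0.07)·[0.7167·0.1745 + 0.2833·1.6961] = 0.5646; exercise value = 0.0000 ≤ continuation, so V_0 = 0.5646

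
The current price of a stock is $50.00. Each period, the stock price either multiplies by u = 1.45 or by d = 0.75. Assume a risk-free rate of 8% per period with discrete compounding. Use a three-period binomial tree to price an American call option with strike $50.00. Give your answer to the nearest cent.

Risk-neutral probability p = (1 + 0.08 − 0.75)/(1.45 − 0.75) = 0.3300/0.7000 = 0.4714
Terminal stock prices: S_uuu = 152.4, S_uud = 78.84, S_udd = 40.78, S_ddd = 21.09
Terminal payoffs (S − K): max(102.4, 0) = 102.4, max(28.84, 0) = 28.84, max(-9.219, 0) = 0, max(-28.91, 0) = 0
Node uu (S = 105.1): continuation = 1/1.08·[0.4714·102.4313 + 0.5286·28.8438] = 58.8287; exercise value = 55.1250 ≤ continuation, so V_uu = 58.8287
Node ud (S = 54.38): continuation = 1/1.08·[0.4714·28.8438 + 0.5286·0.0000] = 12.5905; exercise value = 4.3750 ≤ continuation, so V_ud = 12.5905
Node dd (S = 28.12): continuation = 1/1.08·[0.4714·0.0000 + 0.5286·0.0000] = 0.0000; exercise value = 0.0000 ≤ continuation, so V_dd = 0.0000
Node u (S = 72.5): continuation = 1/1.08·[0.4714·58.8287 + 0.5286·12.5905] = 31.8412; exercise value = 22.5000 ≤ continuation, so V_u = 31.8412
Node d (S = 37.5): continuation = 1/1.08·[0.4714·12.5905 + 0.5286·0.0000] = 5.4959; exercise value = 0.0000 ≤ continuation, so V_d = 5.4959
Node 0 (S = 50): continuation = 1/1.08·[0.4714·31.8412 + 0.5286·5.4959] = 16.5887; exercise value = 0.0000 ≤ continuation, so V_0 = 16.5887

$16.59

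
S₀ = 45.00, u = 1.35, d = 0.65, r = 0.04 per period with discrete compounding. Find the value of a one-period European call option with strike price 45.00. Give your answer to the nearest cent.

8.44

Risk-neutral probability p = (1 + 0.04 − 0.65)/(1.35 − 0.65) = 0.3900/0.7000 = 0.5571
Terminal stock prices: S_u = 60.75, S_d = 29.25
Terminal payoffs (S − K): max(15.75, 0) = 15.75, max(-15.75, 0) = 0
Node 0 (S = 45): V_0 = 1/1.04·[0.5571·15.7500 + 0.4429·0.0000] = 8.4375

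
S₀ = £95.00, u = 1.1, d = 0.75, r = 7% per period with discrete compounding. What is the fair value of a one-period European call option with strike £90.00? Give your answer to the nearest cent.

£12.39

Risk-neutral probability p = (1 + 0.07 − 0.75)/(1.1 − 0.75) = 0.3200/0.3500 = 0.9143
Terminal stock prices: S_u = 104.5, S_d = 71.25
Terminal payoffs (S − K): max(14.5, 0) = 14.5, max(-18.75, 0) = 0
Node 0 (S = 95): V_0 = 1/1.07·[0.9143·14.5000 + 0.0857·0.0000] = 12.3899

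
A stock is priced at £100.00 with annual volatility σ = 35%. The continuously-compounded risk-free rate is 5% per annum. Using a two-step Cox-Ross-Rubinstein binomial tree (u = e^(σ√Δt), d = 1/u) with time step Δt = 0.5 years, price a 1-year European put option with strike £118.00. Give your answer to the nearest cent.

CRR parameters: u = e^(σ√Δt) = e^(0.35·√0.5) = 1.2808, d = 1/u = 0.7808
Per-period rate: rΔt = 0.05·0.5 = 0.025, so R = e^0.025 = 1.0253
Risk-neutral probability p = (e^0.025 − 0.7808)/(1.2808 − 0.7808) = 0.2446/0.5000 = 0.4891
Terminal stock prices: S_uu = 164, S_ud = 100, S_dd = 60.96
Terminal payoffs (K − S): max(-46.05, 0) = 0, max(18, 0) = 18, max(57.04, 0) = 57.04
Node u (S = 128.1): V_u = e^(−0.025)·[0.4891·0.0000 + 0.5109·18.0000] = 8.9697
Node d (S = 78.08): V_d = e^(−0.025)·[0.4891·18.0000 + 0.5109·57.0414] = 37.0106
Node 0 (S = 100): V_0 = e^(−0.025)·[0.4891·8.9697 + 0.5109·37.0106] = 22.7215

£22.72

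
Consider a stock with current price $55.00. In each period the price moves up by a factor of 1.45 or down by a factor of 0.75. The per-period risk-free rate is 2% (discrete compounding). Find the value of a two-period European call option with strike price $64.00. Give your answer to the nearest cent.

Risk-neutral probability p = (1 + 0.02 − 0.75)/(1.45 − 0.75) = 0.2700/0.7000 = 0.3857
Terminal stock prices: S_uu = 115.6, S_ud = 59.81, S_dd = 30.94
Terminal payoffs (S − K): max(51.64, 0) = 51.64, max(-4.188, 0) = 0, max(-33.06, 0) = 0
Node u (S = 79.75): V_u = 1/1.02·[0.3857·51.6375 + 0.6143·0.0000] = 19.5268
Node d (S = 41.25): V_d = 1/1.02·[0.3857·0.0000 + 0.6143·0.0000] = 0.0000
Node 0 (S = 55): V_0 = 1/1.02·[0.3857·19.5268 + 0.6143·0.0000] = 7.3841

$7.38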